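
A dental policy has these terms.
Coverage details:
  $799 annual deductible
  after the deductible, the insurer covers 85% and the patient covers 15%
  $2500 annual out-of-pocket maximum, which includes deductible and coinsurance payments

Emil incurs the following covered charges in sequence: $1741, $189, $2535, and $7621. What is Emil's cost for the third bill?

Bill 1, $1741: $799 to deductible, leaving $942; 15% of $942 = $141.30. Patient pays $940.30; OOP now $940.30.
Bill 2, $189: deductible already satisfied, so patient's share is 15% × $189 = $28.35. Patient pays $28.35; OOP now $968.65.
Bill 3, $2535: deductible met; 15% of $2535 = $380.25. Patient owes $380.25 (running OOP $1348.90).

$380.25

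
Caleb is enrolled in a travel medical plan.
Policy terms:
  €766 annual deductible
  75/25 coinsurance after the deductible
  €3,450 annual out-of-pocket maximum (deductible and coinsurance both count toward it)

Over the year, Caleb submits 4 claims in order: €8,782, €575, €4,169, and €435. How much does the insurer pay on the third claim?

€3,632.75

#1 (€8,782): €766 to deductible, leaving €8,016; traveler's 25% is €2,004. Traveler owes €2,770 (running OOP €2,770). Insurer: €8,782 − €2,770 = €6,012.
#2 (€575): deductible met; 25% of €575 = €143.75. Traveler pays €143.75; OOP now €2,913.75. Plan pays €575 − €143.75 = €431.25.
#3 (€4,169): deductible met; 25% of €4,169 = €1,042.25. OOP would hit €3,956 > €3,450, so the cap limits the traveler to €3,450 − €2,913.75 = €536.25. Insurer: €4,169 − €536.25 = €3,632.75.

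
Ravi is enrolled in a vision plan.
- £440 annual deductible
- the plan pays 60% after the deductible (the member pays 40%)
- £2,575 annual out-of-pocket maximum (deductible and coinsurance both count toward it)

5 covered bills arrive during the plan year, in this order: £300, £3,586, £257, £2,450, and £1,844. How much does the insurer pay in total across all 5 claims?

£5,862

Claim 1 — £300: entire amount goes to the deductible. Cost to member: £300. OOP to date £300. Plan pays £300 − £300 = £0.
Claim 2 — £3,586: deductible takes £140, £3,446 remains; 40% of £3,446 = £1,378.40. Member pays £1,518.40; OOP now £1,818.40. Plan pays £3,586 − £1,518.40 = £2,067.60.
Claim 3 — £257: 40% coinsurance on £257 = £102.80. Member pays £102.80; OOP now £1,921.20. Insurer: £257 − £102.80 = £154.20.
Claim 4 — £2,450: deductible already satisfied, so member's share is 40% × £2,450 = £980. OOP would hit £2,901.20 > £2,575, so the cap limits the member to £2,575 − £1,921.20 = £653.80. Plan pays £2,450 − £653.80 = £1,796.20.
Claim 5 — £1,844: deductible met; 40% of £1,844 = £737.60. OOP would hit £3,312.60 > £2,575, so the cap limits the member to £2,575 − £2,575 = £0. Plan pays £1,844 − £0 = £1,844.
Insurer total: £0 + £2,067.60 + £154.20 + £1,796.20 + £1,844 = £5,862.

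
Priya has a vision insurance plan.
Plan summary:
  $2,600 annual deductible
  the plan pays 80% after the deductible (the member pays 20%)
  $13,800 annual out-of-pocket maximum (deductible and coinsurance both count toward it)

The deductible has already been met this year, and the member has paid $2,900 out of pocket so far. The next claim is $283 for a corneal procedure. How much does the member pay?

$56.60

The deductible is already satisfied, so the full bill goes to coinsurance.
20% of $283 = $56.60 falls to the member.
Cumulative spending $2,900 + $56.60 = $2,956.60 stays under the $13,800 maximum.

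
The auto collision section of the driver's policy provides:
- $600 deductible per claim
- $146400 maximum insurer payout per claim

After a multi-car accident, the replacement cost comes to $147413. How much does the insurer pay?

Subtract the deductible: $147413 − $600 = $146813.
The $146400 per-incident cap binds; insurer pays $146400.

$146400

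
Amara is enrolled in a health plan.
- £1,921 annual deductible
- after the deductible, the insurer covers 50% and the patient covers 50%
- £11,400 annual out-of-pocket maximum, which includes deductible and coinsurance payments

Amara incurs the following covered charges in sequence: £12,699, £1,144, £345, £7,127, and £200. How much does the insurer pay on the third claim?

£172.50

Claim 1 — £12,699: deductible takes £1,921, £10,778 remains; patient's 50% is £5,389. Patient pays £7,310; OOP now £7,310. Insurer: £12,699 − £7,310 = £5,389.
Claim 2 — £1,144: 50% coinsurance on £1,144 = £572. Cost to patient: £572. OOP to date £7,882. Insurer: £1,144 − £572 = £572.
Claim 3 — £345: 50% coinsurance on £345 = £172.50. Patient owes £172.50 (running OOP £8,054.50). Plan pays £345 − £172.50 = £172.50.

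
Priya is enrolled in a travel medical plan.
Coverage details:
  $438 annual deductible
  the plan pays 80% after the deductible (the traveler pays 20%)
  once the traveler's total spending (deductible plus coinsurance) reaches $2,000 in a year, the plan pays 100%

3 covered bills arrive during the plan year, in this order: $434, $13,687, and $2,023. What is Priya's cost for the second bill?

#1 ($434): entire amount goes to the deductible. Traveler owes $434 (running OOP $434).
#2 ($13,687): $4 finishes the deductible; $13,683 goes to coinsurance; 20% of $13,683 = $2,736.60. Together that's $4 + $2,736.60 = $2,740.60. Adding that to $434 gives $3,174.60, past the $2,000 cap; traveler pays only $2,000 − $434 = $1,566.

$1,566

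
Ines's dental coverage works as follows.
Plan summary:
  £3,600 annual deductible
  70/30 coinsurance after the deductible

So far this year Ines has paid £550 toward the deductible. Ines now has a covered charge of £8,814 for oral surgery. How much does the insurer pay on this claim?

Deductible still to meet: £3,600 − £550 = £3,050.
That leaves £8,814 − £3,050 = £5,764 for coinsurance.
30% of £5,764 = £1,729.20 falls to the patient.
So the patient owes £3,050 + £1,729.20 = £4,779.20.
The insurer covers the remainder: £8,814 − £4,779.20 = £4,034.80.

£4,034.80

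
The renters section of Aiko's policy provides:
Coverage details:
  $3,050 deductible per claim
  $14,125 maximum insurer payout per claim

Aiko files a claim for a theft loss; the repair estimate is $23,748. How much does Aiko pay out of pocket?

After the deductible, $23,748 − $3,050 = $20,698 remains.
The $14,125 per-incident cap binds; insurer pays $14,125.
The tenant bears the rest of the original loss: $23,748 − $14,125 = $9,623.

$9,623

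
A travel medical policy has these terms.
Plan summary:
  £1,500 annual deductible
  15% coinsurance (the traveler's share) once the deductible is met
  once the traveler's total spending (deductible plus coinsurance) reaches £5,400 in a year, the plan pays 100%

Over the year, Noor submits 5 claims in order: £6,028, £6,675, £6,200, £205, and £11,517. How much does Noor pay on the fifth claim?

£1,258.80

Claim 1 — £6,028: £1,500 to deductible, leaving £4,528; traveler's 15% is £679.20. Traveler owes £2,179.20 (running OOP £2,179.20).
Claim 2 — £6,675: deductible met; 15% of £6,675 = £1,001.25. Cost to traveler: £1,001.25. OOP to date £3,180.45.
Claim 3 — £6,200: 15% coinsurance on £6,200 = £930. Traveler owes £930 (running OOP £4,110.45).
Claim 4 — £205: 15% coinsurance on £205 = £30.75. Traveler owes £30.75 (running OOP £4,141.20).
Claim 5 — £11,517: 15% coinsurance on £11,517 = £1,727.55. OOP would hit £5,868.75 > £5,400, so the cap limits the traveler to £5,400 − £4,141.20 = £1,258.80.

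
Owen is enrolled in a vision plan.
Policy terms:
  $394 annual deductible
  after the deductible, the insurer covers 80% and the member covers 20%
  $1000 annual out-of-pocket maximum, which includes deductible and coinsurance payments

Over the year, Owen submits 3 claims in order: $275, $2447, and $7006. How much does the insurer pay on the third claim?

Claim 1 ($275): all of it applies to the deductible. Member pays $275; OOP now $275. Insurer: $275 − $275 = $0.
Claim 2 ($2447): $119 to deductible, leaving $2328; coinsurance $2328 × 20% = $465.60. Member owes $584.60 (running OOP $859.60). Insurer: $2447 − $584.60 = $1862.40.
Claim 3 ($7006): 20% coinsurance on $7006 = $1401.20. Adding that to $859.60 gives $2260.80, past the $1000 cap; member pays only $1000 − $859.60 = $140.40. Plan pays $7006 − $140.40 = $6865.60.

$6865.60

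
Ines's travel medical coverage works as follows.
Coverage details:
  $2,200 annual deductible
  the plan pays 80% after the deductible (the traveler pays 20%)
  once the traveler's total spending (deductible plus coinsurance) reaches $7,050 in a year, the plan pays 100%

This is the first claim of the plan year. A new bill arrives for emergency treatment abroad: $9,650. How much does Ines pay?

$3,690

The full $2,200 deductible is still open; $2,200 of this bill applies to it.
After the $2,200 deductible portion, $9,650 − $2,200 = $7,450 is subject to coinsurance.
Traveler's 20% share of $7,450 is $1,490.
Traveler responsibility before any cap: $2,200 + $1,490 = $3,690.
Cumulative spending $0 + $3,690 = $3,690 stays under the $7,050 maximum.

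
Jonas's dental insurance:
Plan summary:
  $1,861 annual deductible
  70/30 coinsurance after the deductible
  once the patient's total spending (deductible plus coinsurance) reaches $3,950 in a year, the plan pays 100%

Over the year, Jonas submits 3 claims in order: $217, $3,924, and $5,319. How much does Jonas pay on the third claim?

Bill 1, $217: all of it applies to the deductible. Patient pays $217; OOP now $217.
Bill 2, $3,924: $1,644 to deductible, leaving $2,280; coinsurance $2,280 × 30% = $684. Cost to patient: $2,328. OOP to date $2,545.
Bill 3, $5,319: deductible met; 30% of $5,319 = $1,595.70. OOP would hit $4,140.70 > $3,950, so the cap limits the patient to $3,950 − $2,545 = $1,405.

$1,405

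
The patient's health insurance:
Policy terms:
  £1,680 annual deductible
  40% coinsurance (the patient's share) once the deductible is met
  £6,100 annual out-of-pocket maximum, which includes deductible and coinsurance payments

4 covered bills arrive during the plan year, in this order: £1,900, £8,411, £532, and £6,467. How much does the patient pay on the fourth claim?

Claim 1 (£1,900): £1,680 to deductible, leaving £220; 40% of £220 = £88. Patient owes £1,768 (running OOP £1,768).
Claim 2 (£8,411): deductible met; 40% of £8,411 = £3,364.40. Cost to patient: £3,364.40. OOP to date £5,132.40.
Claim 3 (£532): deductible met; 40% of £532 = £212.80. Patient owes £212.80 (running OOP £5,345.20).
Claim 4 (£6,467): 40% coinsurance on £6,467 = £2,586.80. That would push OOP to £7,932, over the £6,100 cap, so patient pays £6,100 − £5,345.20 = £754.80.

£754.80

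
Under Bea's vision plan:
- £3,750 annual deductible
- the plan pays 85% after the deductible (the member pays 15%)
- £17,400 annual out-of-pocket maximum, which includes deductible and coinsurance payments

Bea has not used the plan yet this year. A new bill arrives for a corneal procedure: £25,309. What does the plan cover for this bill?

£18,325.15

Deductible not yet touched, so the first £3,750 of the bill goes to the deductible.
The remaining £21,559 (= £25,309 − £3,750) moves to coinsurance.
Coinsurance: £21,559 × 15% = £3,233.85.
So the member owes £3,750 + £3,233.85 = £6,983.85 before any cap.
Year-to-date out-of-pocket becomes £0 + £6,983.85 = £6,983.85, still under the £17,400 maximum, so no cap applies.
The plan picks up £25,309 − £6,983.85 = £18,325.15.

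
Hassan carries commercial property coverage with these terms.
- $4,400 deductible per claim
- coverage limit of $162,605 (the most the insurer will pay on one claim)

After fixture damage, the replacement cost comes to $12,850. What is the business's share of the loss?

After the deductible, $12,850 − $4,400 = $8,450 remains.
$8,450 ≤ $162,605, so the limit doesn't bind; insurer pays $8,450.
Out of pocket: $12,850 − $8,450 = $4,400.

$4,400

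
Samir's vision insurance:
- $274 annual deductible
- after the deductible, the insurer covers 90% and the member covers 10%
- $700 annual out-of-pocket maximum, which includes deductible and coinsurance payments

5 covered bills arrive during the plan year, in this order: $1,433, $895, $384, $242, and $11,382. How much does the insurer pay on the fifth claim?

Claim 1 — $1,433: $274 finishes the deductible; $1,159 goes to coinsurance; 10% of $1,159 = $115.90. Cost to member: $389.90. OOP to date $389.90. Plan pays $1,433 − $389.90 = $1,043.10.
Claim 2 — $895: 10% coinsurance on $895 = $89.50. Member owes $89.50 (running OOP $479.40). Insurer: $895 − $89.50 = $805.50.
Claim 3 — $384: 10% coinsurance on $384 = $38.40. Cost to member: $38.40. OOP to date $517.80. Plan pays $384 − $38.40 = $345.60.
Claim 4 — $242: 10% coinsurance on $242 = $24.20. Member owes $24.20 (running OOP $542). Insurer: $242 − $24.20 = $217.80.
Claim 5 — $11,382: 10% coinsurance on $11,382 = $1,138.20. That would push OOP to $1,680.20, over the $700 cap, so member pays $700 − $542 = $158. Insurer: $11,382 − $158 = $11,224.

$11,224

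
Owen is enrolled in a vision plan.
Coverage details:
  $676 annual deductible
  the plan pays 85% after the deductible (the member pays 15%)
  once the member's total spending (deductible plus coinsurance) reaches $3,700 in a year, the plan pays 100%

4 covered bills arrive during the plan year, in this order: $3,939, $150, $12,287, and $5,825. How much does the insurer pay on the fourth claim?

Bill 1, $3,939: deductible takes $676, $3,263 remains; coinsurance $3,263 × 15% = $489.45. Member pays $1,165.45; OOP now $1,165.45. Insurer: $3,939 − $1,165.45 = $2,773.55.
Bill 2, $150: deductible already satisfied, so member's share is 15% × $150 = $22.50. Cost to member: $22.50. OOP to date $1,187.95. Insurer: $150 − $22.50 = $127.50.
Bill 3, $12,287: 15% coinsurance on $12,287 = $1,843.05. Member pays $1,843.05; OOP now $3,031. Insurer: $12,287 − $1,843.05 = $10,443.95.
Bill 4, $5,825: deductible met; 15% of $5,825 = $873.75. OOP would hit $3,904.75 > $3,700, so the cap limits the member to $3,700 − $3,031 = $669. Insurer: $5,825 − $669 = $5,156.

$5,156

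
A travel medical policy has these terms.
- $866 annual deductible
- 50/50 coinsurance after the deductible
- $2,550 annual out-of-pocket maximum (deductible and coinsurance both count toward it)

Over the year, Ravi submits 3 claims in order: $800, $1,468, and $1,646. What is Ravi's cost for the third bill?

Bill 1, $800: fully absorbed by the deductible. Traveler pays $800; OOP now $800.
Bill 2, $1,468: deductible takes $66, $1,402 remains; coinsurance $1,402 × 50% = $701. Traveler pays $767; OOP now $1,567.
Bill 3, $1,646: 50% coinsurance on $1,646 = $823. Traveler pays $823; OOP now $2,390.

$823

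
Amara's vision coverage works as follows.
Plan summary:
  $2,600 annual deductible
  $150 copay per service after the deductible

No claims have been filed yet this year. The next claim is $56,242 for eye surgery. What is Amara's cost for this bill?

$2,750

Nothing has been paid toward the $2,600 deductible, so the first $2,600 of this charge is applied there.
The remaining $53,642 (= $56,242 − $2,600) moves to the copay.
Copay on this service: $150.
Member responsibility: $2,600 + $150 = $2,750.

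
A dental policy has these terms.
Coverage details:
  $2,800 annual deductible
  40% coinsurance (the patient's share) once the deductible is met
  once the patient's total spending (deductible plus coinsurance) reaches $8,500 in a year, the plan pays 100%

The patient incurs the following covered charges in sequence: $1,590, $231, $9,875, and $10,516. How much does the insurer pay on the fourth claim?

$8,374.40

#1 ($1,590): all of it applies to the deductible. Cost to patient: $1,590. OOP to date $1,590. Plan pays $1,590 − $1,590 = $0.
#2 ($231): all of it applies to the deductible. Cost to patient: $231. OOP to date $1,821. Insurer: $231 − $231 = $0.
#3 ($9,875): $979 finishes the deductible; $8,896 goes to coinsurance; 40% of $8,896 = $3,558.40. Cost to patient: $4,537.40. OOP to date $6,358.40. Insurer: $9,875 − $4,537.40 = $5,337.60.
#4 ($10,516): deductible already satisfied, so patient's share is 40% × $10,516 = $4,206.40. OOP would hit $10,564.80 > $8,500, so the cap limits the patient to $8,500 − $6,358.40 = $2,141.60. Plan pays $10,516 − $2,141.60 = $8,374.40.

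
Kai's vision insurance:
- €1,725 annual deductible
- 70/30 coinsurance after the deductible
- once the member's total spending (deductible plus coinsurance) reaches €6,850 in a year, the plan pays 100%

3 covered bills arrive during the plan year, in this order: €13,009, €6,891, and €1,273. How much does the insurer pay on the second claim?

Bill 1, €13,009: €1,725 to deductible, leaving €11,284; member's 30% is €3,385.20. Member owes €5,110.20 (running OOP €5,110.20). Insurer: €13,009 − €5,110.20 = €7,898.80.
Bill 2, €6,891: deductible already satisfied, so member's share is 30% × €6,891 = €2,067.30. OOP would hit €7,177.50 > €6,850, so the cap limits the member to €6,850 − €5,110.20 = €1,739.80. Insurer: €6,891 − €1,739.80 = €5,151.20.

€5,151.20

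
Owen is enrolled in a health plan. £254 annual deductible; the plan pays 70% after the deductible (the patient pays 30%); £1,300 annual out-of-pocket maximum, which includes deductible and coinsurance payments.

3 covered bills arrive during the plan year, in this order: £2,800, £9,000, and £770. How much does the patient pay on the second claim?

£282.20

Claim 1 — £2,800: £254 finishes the deductible; £2,546 goes to coinsurance; coinsurance £2,546 × 30% = £763.80. Cost to patient: £1,017.80. OOP to date £1,017.80.
Claim 2 — £9,000: deductible already satisfied, so patient's share is 30% × £9,000 = £2,700. Adding that to £1,017.80 gives £3,717.80, past the £1,300 cap; patient pays only £1,300 − £1,017.80 = £282.20.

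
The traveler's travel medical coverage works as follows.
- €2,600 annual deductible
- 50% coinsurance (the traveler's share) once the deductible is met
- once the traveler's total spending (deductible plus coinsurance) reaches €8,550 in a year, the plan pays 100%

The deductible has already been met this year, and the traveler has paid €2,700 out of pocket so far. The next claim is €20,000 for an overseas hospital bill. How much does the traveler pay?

€5,850

With the deductible met, the entire €20,000 is subject to coinsurance.
50% of €20,000 = €10,000 falls to the traveler.
Year-to-date out-of-pocket would reach €2,700 + €10,000 = €12,700, above the €8,550 maximum, so the traveler pays only €8,550 − €2,700 = €5,850.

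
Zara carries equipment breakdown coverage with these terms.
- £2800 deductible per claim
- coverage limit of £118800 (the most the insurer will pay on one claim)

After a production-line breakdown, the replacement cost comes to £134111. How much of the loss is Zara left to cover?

After the deductible, £134111 − £2800 = £131311 remains.
Since £131311 > £118800, the payout is capped at £118800.
Out of pocket: £134111 − £118800 = £15311.

£15311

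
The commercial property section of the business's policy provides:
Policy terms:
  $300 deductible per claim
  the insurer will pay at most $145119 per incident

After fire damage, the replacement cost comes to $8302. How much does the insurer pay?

Subtract the deductible: $8302 − $300 = $8002.
That's under the $145119 cap, so the insurer reimburses the full $8002.

$8002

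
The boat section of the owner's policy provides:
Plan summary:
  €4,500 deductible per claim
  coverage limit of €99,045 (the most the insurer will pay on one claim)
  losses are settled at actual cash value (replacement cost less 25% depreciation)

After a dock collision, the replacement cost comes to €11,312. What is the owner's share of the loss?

At 25% depreciation, ACV = €11,312 − €2,828 = €8,484.
Subtract the deductible: €8,484 − €4,500 = €3,984.
€3,984 is within the €99,045 limit, so the insurer pays €3,984.
The owner bears the rest of the original loss: €11,312 − €3,984 = €7,328.

€7,328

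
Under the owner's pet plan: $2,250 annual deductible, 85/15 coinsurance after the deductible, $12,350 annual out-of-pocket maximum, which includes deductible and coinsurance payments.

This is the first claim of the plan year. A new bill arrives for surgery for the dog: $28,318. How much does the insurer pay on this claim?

$22,157.80

Deductible not yet touched, so the first $2,250 of the bill goes to the deductible.
That leaves $28,318 − $2,250 = $26,068 for coinsurance.
Coinsurance: $26,068 × 15% = $3,910.20.
That puts the owner's cost at $2,250 + $3,910.20 = $6,160.20 before any cap.
Year-to-date out-of-pocket becomes $0 + $6,160.20 = $6,160.20, still under the $12,350 maximum, so no cap applies.
The plan picks up $28,318 − $6,160.20 = $22,157.80.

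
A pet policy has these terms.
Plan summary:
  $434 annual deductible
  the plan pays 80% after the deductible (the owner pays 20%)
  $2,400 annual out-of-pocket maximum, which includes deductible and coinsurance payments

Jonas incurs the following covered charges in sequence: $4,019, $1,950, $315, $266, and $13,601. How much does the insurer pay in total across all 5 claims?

$17,751

Claim 1 ($4,019): deductible takes $434, $3,585 remains; 20% of $3,585 = $717. Cost to owner: $1,151. OOP to date $1,151. Insurer: $4,019 − $1,151 = $2,868.
Claim 2 ($1,950): 20% coinsurance on $1,950 = $390. Owner owes $390 (running OOP $1,541). Insurer: $1,950 − $390 = $1,560.
Claim 3 ($315): 20% coinsurance on $315 = $63. Owner owes $63 (running OOP $1,604). Plan pays $315 − $63 = $252.
Claim 4 ($266): 20% coinsurance on $266 = $53.20. Owner owes $53.20 (running OOP $1,657.20). Plan pays $266 − $53.20 = $212.80.
Claim 5 ($13,601): deductible met; 20% of $13,601 = $2,720.20. Adding that to $1,657.20 gives $4,377.40, past the $2,400 cap; owner pays only $2,400 − $1,657.20 = $742.80. Plan pays $13,601 − $742.80 = $12,858.20.
Insurer total: $2,868 + $1,560 + $252 + $212.80 + $12,858.20 = $17,751.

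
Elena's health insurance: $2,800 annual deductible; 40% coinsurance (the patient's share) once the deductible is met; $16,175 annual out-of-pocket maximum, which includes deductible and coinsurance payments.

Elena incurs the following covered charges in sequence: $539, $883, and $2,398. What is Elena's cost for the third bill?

$1,786

Claim 1 ($539): entire amount goes to the deductible. Patient pays $539; OOP now $539.
Claim 2 ($883): all of it applies to the deductible. Cost to patient: $883. OOP to date $1,422.
Claim 3 ($2,398): $1,378 to deductible, leaving $1,020; coinsurance $1,020 × 40% = $408. Patient owes $1,786 (running OOP $3,208).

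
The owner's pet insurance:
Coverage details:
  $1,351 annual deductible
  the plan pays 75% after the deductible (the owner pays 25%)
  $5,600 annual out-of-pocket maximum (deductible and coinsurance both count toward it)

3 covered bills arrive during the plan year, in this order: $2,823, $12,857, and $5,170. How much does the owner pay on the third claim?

$666.75

Bill 1, $2,823: deductible takes $1,351, $1,472 remains; coinsurance $1,472 × 25% = $368. Cost to owner: $1,719. OOP to date $1,719.
Bill 2, $12,857: deductible already satisfied, so owner's share is 25% × $12,857 = $3,214.25. Owner pays $3,214.25; OOP now $4,933.25.
Bill 3, $5,170: deductible already satisfied, so owner's share is 25% × $5,170 = $1,292.50. OOP would hit $6,225.75 > $5,600, so the cap limits the owner to $5,600 − $4,933.25 = $666.75.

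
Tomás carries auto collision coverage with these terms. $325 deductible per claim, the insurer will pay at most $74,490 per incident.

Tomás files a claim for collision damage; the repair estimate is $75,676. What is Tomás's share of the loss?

$1,186

Subtract the deductible: $75,676 − $325 = $75,351.
Since $75,351 > $74,490, the payout is capped at $74,490.
Out of pocket: $75,676 − $74,490 = $1,186.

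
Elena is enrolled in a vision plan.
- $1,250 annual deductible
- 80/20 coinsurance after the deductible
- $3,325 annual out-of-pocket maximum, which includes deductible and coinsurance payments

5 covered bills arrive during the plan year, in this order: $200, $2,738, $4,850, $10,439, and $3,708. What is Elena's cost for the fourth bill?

Bill 1, $200: fully absorbed by the deductible. Cost to member: $200. OOP to date $200.
Bill 2, $2,738: $1,050 to deductible, leaving $1,688; 20% of $1,688 = $337.60. Member pays $1,387.60; OOP now $1,587.60.
Bill 3, $4,850: deductible already satisfied, so member's share is 20% × $4,850 = $970. Cost to member: $970. OOP to date $2,557.60.
Bill 4, $10,439: deductible already satisfied, so member's share is 20% × $10,439 = $2,087.80. That would push OOP to $4,645.40, over the $3,325 cap, so member pays $3,325 − $2,557.60 = $767.40.

$767.40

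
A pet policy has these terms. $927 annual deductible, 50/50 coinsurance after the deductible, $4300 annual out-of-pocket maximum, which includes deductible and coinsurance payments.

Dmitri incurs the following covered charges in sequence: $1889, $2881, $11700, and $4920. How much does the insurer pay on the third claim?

Claim 1 — $1889: deductible takes $927, $962 remains; coinsurance $962 × 50% = $481. Owner pays $1408; OOP now $1408. Plan pays $1889 − $1408 = $481.
Claim 2 — $2881: deductible met; 50% of $2881 = $1440.50. Owner owes $1440.50 (running OOP $2848.50). Insurer: $2881 − $1440.50 = $1440.50.
Claim 3 — $11700: deductible met; 50% of $11700 = $5850. Adding that to $2848.50 gives $8698.50, past the $4300 cap; owner pays only $4300 − $2848.50 = $1451.50. Plan pays $11700 − $1451.50 = $10248.50.

$10248.50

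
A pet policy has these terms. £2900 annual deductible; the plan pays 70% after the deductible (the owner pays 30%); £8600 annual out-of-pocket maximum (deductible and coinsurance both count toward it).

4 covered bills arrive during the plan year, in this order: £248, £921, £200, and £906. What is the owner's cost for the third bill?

#1 (£248): all of it applies to the deductible. Owner pays £248; OOP now £248.
#2 (£921): entire amount goes to the deductible. Owner pays £921; OOP now £1169.
#3 (£200): entire amount goes to the deductible. Owner owes £200 (running OOP £1369).

£200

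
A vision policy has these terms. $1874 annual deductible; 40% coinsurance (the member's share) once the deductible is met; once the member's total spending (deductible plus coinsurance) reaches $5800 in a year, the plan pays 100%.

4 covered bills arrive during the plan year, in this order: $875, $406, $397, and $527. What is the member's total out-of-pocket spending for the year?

Claim 1 ($875): fully absorbed by the deductible. Member pays $875; OOP now $875.
Claim 2 ($406): entire amount goes to the deductible. Member pays $406; OOP now $1281.
Claim 3 ($397): entire amount goes to the deductible. Member owes $397 (running OOP $1678).
Claim 4 ($527): $196 to deductible, leaving $331; member's 40% is $132.40. Cost to member: $328.40. OOP to date $2006.40.
Summing the member's payments: $875 + $406 + $397 + $328.40 = $2006.40.

$2006.40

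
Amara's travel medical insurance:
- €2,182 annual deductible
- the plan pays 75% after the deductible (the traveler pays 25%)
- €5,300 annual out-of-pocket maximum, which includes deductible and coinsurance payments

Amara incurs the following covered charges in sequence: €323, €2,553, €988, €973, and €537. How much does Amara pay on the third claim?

€247

Bill 1, €323: all of it applies to the deductible. Traveler owes €323 (running OOP €323).
Bill 2, €2,553: €1,859 to deductible, leaving €694; coinsurance €694 × 25% = €173.50. Traveler pays €2,032.50; OOP now €2,355.50.
Bill 3, €988: 25% coinsurance on €988 = €247. Traveler pays €247; OOP now €2,602.50.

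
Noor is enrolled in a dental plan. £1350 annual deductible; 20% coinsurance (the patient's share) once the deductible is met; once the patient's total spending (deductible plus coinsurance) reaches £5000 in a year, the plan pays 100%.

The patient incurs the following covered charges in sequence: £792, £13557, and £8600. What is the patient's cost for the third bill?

£1050.20

#1 (£792): entire amount goes to the deductible. Patient owes £792 (running OOP £792).
#2 (£13557): £558 to deductible, leaving £12999; 20% of £12999 = £2599.80. Patient owes £3157.80 (running OOP £3949.80).
#3 (£8600): 20% coinsurance on £8600 = £1720. OOP would hit £5669.80 > £5000, so the cap limits the patient to £5000 − £3949.80 = £1050.20.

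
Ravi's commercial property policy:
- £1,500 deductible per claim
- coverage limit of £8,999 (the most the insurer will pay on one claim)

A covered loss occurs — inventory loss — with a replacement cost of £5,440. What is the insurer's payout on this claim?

£3,940

After the deductible, £5,440 − £1,500 = £3,940 remains.
£3,940 is within the £8,999 limit, so the insurer pays £3,940.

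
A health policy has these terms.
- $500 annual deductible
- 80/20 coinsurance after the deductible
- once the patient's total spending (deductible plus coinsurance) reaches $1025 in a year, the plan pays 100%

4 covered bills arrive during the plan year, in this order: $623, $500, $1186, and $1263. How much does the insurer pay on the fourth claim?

$1099.80

Claim 1 ($623): deductible takes $500, $123 remains; 20% of $123 = $24.60. Patient owes $524.60 (running OOP $524.60). Insurer: $623 − $524.60 = $98.40.
Claim 2 ($500): deductible already satisfied, so patient's share is 20% × $500 = $100. Cost to patient: $100. OOP to date $624.60. Insurer: $500 − $100 = $400.
Claim 3 ($1186): 20% coinsurance on $1186 = $237.20. Patient owes $237.20 (running OOP $861.80). Plan pays $1186 − $237.20 = $948.80.
Claim 4 ($1263): deductible met; 20% of $1263 = $252.60. Adding that to $861.80 gives $1114.40, past the $1025 cap; patient pays only $1025 − $861.80 = $163.20. Insurer: $1263 − $163.20 = $1099.80.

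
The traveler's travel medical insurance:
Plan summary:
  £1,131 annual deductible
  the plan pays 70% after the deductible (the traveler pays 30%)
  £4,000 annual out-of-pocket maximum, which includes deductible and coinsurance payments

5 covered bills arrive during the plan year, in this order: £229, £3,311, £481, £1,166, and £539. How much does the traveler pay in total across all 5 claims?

£2,509.50

#1 (£229): entire amount goes to the deductible. Traveler pays £229; OOP now £229.
#2 (£3,311): deductible takes £902, £2,409 remains; traveler's 30% is £722.70. Traveler owes £1,624.70 (running OOP £1,853.70).
#3 (£481): deductible already satisfied, so traveler's share is 30% × £481 = £144.30. Traveler pays £144.30; OOP now £1,998.
#4 (£1,166): 30% coinsurance on £1,166 = £349.80. Cost to traveler: £349.80. OOP to date £2,347.80.
#5 (£539): deductible met; 30% of £539 = £161.70. Traveler pays £161.70; OOP now £2,509.50.
Summing the traveler's payments: £229 + £1,624.70 + £144.30 + £349.80 + £161.70 = £2,509.50.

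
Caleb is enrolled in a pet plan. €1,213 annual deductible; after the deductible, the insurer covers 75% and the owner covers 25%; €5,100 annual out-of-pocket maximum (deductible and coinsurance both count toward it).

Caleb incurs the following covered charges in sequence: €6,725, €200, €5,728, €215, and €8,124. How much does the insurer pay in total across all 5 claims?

Claim 1 (€6,725): deductible takes €1,213, €5,512 remains; 25% of €5,512 = €1,378. Owner pays €2,591; OOP now €2,591. Insurer: €6,725 − €2,591 = €4,134.
Claim 2 (€200): deductible already satisfied, so owner's share is 25% × €200 = €50. Cost to owner: €50. OOP to date €2,641. Insurer: €200 − €50 = €150.
Claim 3 (€5,728): deductible met; 25% of €5,728 = €1,432. Owner owes €1,432 (running OOP €4,073). Insurer: €5,728 − €1,432 = €4,296.
Claim 4 (€215): 25% coinsurance on €215 = €53.75. Owner owes €53.75 (running OOP €4,126.75). Insurer: €215 − €53.75 = €161.25.
Claim 5 (€8,124): deductible met; 25% of €8,124 = €2,031. That would push OOP to €6,157.75, over the €5,100 cap, so owner pays €5,100 − €4,126.75 = €973.25. Plan pays €8,124 − €973.25 = €7,150.75.
Insurer total = bills − owner's total = €20,992 − €5,100 = €15,892.

€15,892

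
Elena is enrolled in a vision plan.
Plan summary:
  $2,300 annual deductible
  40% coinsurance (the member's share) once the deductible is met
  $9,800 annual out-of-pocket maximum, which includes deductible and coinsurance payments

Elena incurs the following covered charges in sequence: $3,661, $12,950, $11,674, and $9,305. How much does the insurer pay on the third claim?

Claim 1 — $3,661: deductible takes $2,300, $1,361 remains; 40% of $1,361 = $544.40. Member pays $2,844.40; OOP now $2,844.40. Plan pays $3,661 − $2,844.40 = $816.60.
Claim 2 — $12,950: deductible met; 40% of $12,950 = $5,180. Cost to member: $5,180. OOP to date $8,024.40. Plan pays $12,950 − $5,180 = $7,770.
Claim 3 — $11,674: 40% coinsurance on $11,674 = $4,669.60. Adding that to $8,024.40 gives $12,694, past the $9,800 cap; member pays only $9,800 − $8,024.40 = $1,775.60. Plan pays $11,674 − $1,775.60 = $9,898.40.

$9,898.40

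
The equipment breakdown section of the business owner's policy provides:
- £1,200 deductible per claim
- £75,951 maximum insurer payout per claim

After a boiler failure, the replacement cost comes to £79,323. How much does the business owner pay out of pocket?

£3,372

Less the £1,200 deductible: £79,323 − £1,200 = £78,123.
The £75,951 per-incident cap binds; insurer pays £75,951.
Out of pocket: £79,323 − £75,951 = £3,372.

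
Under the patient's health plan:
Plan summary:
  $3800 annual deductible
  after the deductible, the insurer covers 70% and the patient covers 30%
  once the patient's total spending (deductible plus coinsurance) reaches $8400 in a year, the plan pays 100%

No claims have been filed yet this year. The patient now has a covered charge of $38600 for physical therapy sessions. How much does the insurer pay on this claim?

$30200

Nothing has been paid toward the $3800 deductible, so the first $3800 of this charge is applied there.
The remaining $34800 (= $38600 − $3800) moves to coinsurance.
30% of $34800 = $10440 falls to the patient.
Patient responsibility before any cap: $3800 + $10440 = $14240.
Year-to-date out-of-pocket would reach $0 + $14240 = $14240, above the $8400 maximum, so the patient pays only $8400 − $0 = $8400.
The plan picks up $38600 − $8400 = $30200.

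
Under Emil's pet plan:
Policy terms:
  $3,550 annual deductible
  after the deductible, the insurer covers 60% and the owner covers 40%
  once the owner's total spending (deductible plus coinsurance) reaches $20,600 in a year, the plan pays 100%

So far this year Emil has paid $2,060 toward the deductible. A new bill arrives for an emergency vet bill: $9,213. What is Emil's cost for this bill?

$4,579.20

Remaining deductible: $3,550 − $2,060 = $1,490.
The remaining $7,723 (= $9,213 − $1,490) moves to coinsurance.
Owner's 40% share of $7,723 is $3,089.20.
That puts the owner's cost at $1,490 + $3,089.20 = $4,579.20 before any cap.
Year-to-date out-of-pocket becomes $2,060 + $4,579.20 = $6,639.20, still under the $20,600 maximum, so no cap applies.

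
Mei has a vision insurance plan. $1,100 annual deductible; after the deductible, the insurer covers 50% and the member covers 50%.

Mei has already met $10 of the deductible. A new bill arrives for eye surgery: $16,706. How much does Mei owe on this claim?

$8,898

$10 of the $1,100 deductible is already met, leaving $1,090.
After the $1,090 deductible portion, $16,706 − $1,090 = $15,616 is subject to coinsurance.
Member's 50% share of $15,616 is $7,808.
That puts the member's cost at $1,090 + $7,808 = $8,898.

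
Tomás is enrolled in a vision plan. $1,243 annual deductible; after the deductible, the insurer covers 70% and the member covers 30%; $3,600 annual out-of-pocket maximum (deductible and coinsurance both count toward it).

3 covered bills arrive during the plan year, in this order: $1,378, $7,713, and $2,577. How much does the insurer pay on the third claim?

Bill 1, $1,378: $1,243 to deductible, leaving $135; member's 30% is $40.50. Member pays $1,283.50; OOP now $1,283.50. Plan pays $1,378 − $1,283.50 = $94.50.
Bill 2, $7,713: deductible already satisfied, so member's share is 30% × $7,713 = $2,313.90. Member owes $2,313.90 (running OOP $3,597.40). Insurer: $7,713 − $2,313.90 = $5,399.10.
Bill 3, $2,577: deductible already satisfied, so member's share is 30% × $2,577 = $773.10. That would push OOP to $4,370.50, over the $3,600 cap, so member pays $3,600 − $3,597.40 = $2.60. Plan pays $2,577 − $2.60 = $2,574.40.

$2,574.40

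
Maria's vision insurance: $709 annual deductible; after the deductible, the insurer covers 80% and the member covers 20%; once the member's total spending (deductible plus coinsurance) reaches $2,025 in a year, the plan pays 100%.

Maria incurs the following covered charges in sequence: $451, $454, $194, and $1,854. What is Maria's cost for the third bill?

$38.80

Claim 1 ($451): fully absorbed by the deductible. Member pays $451; OOP now $451.
Claim 2 ($454): $258 finishes the deductible; $196 goes to coinsurance; member's 20% is $39.20. Cost to member: $297.20. OOP to date $748.20.
Claim 3 ($194): deductible already satisfied, so member's share is 20% × $194 = $38.80. Member pays $38.80; OOP now $787.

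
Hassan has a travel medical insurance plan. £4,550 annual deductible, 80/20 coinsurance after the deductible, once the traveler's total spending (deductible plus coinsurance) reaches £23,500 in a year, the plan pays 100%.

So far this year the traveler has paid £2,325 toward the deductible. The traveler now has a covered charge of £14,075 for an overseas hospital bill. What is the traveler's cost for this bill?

Remaining deductible: £4,550 − £2,325 = £2,225.
That leaves £14,075 − £2,225 = £11,850 for coinsurance.
Coinsurance: £11,850 × 20% = £2,370.
That puts the traveler's cost at £2,225 + £2,370 = £4,595 before any cap.
Total out-of-pocket so far would be £2,325 + £4,595 = £6,920, below the £23,500 cap — no reduction.

£4,595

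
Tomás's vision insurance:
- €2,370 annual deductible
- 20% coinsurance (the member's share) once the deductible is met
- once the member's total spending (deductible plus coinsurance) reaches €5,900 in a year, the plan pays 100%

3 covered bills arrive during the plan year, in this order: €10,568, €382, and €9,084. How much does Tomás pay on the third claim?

#1 (€10,568): €2,370 to deductible, leaving €8,198; 20% of €8,198 = €1,639.60. Cost to member: €4,009.60. OOP to date €4,009.60.
#2 (€382): deductible already satisfied, so member's share is 20% × €382 = €76.40. Member pays €76.40; OOP now €4,086.
#3 (€9,084): 20% coinsurance on €9,084 = €1,816.80. Adding that to €4,086 gives €5,902.80, past the €5,900 cap; member pays only €5,900 − €4,086 = €1,814.

€1,814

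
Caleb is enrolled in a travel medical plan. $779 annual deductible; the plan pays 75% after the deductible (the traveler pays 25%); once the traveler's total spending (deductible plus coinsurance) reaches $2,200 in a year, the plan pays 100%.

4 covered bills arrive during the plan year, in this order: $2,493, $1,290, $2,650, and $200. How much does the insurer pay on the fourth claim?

$192.50

#1 ($2,493): $779 finishes the deductible; $1,714 goes to coinsurance; traveler's 25% is $428.50. Traveler pays $1,207.50; OOP now $1,207.50. Insurer: $2,493 − $1,207.50 = $1,285.50.
#2 ($1,290): deductible already satisfied, so traveler's share is 25% × $1,290 = $322.50. Traveler pays $322.50; OOP now $1,530. Insurer: $1,290 − $322.50 = $967.50.
#3 ($2,650): deductible already satisfied, so traveler's share is 25% × $2,650 = $662.50. Traveler pays $662.50; OOP now $2,192.50. Insurer: $2,650 − $662.50 = $1,987.50.
#4 ($200): deductible met; 25% of $200 = $50. Adding that to $2,192.50 gives $2,242.50, past the $2,200 cap; traveler pays only $2,200 − $2,192.50 = $7.50. Plan pays $200 − $7.50 = $192.50.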